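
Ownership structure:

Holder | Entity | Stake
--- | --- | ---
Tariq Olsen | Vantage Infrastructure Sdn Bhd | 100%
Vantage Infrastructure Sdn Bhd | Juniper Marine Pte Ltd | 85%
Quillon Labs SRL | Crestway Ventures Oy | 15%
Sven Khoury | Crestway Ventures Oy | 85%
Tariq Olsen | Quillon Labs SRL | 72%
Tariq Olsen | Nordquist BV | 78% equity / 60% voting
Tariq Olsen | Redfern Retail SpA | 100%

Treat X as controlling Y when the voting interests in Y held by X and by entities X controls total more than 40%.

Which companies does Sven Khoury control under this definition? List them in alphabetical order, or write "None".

Crestway Ventures Oy

Sven holds 85% of Crestway, so Sven controls Crestway.
No other company's threshold is met.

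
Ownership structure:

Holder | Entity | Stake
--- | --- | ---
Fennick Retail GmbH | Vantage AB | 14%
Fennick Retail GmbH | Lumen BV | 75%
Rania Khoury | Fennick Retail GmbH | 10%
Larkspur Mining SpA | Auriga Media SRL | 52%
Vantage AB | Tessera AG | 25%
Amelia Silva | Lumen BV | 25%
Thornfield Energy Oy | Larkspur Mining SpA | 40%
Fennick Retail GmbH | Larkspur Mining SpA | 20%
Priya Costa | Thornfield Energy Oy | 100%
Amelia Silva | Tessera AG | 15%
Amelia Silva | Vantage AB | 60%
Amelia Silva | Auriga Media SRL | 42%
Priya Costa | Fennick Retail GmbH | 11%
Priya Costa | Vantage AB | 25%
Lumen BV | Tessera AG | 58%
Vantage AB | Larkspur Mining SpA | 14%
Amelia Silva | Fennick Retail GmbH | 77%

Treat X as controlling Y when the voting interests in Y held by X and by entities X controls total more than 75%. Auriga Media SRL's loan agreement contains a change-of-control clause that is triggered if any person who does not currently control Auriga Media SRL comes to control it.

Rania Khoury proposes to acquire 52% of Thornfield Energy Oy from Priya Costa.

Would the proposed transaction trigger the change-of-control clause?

The purchase adds only to Rania's holdings (Priya's stake shrinks), so Rania is the only person who could newly come to control Auriga.
Rania's largest direct stake is 10% in Fennick, which does not meet the threshold, so Rania controls no company.
Neither Rania nor any entity Rania controls holds any voting interest in Auriga.
So before the transaction, Rania does not control Auriga.
After the purchase, Rania holds 52% of Thornfield directly, and Priya's stake falls to 48%.
Rania's side now holds 52% of Thornfield, not > 75%, so Rania still does not control Thornfield.
After the transaction, neither Rania nor any entity Rania controls holds a voting interest in Auriga, so Rania still does not control it.
No new person acquires control, so the clause is not triggered.

No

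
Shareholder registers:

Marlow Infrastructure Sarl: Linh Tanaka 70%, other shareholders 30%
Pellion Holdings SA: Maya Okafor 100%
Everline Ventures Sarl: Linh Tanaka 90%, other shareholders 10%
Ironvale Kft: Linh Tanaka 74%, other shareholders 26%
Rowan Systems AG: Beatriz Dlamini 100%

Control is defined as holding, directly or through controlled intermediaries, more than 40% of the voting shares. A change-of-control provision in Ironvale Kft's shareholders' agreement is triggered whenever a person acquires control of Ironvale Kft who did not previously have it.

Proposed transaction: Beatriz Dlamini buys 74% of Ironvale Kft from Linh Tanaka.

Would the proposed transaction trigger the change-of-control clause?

The purchase adds only to Beatriz's holdings (Linh's stake shrinks), so Beatriz is the only person who could newly come to control Ironvale.
Beatriz holds 100% of Rowan, so Beatriz controls Rowan.
Neither Beatriz nor any entity Beatriz controls holds any voting interest in Ironvale.
So before the transaction, Beatriz does not control Ironvale.
After the purchase, Beatriz holds 74% of Ironvale directly, and Linh's stake falls to 0%.
Beatriz holds 74% of Ironvale, so Beatriz controls Ironvale.
Beatriz did not control Ironvale before and does after, so the clause is triggered.

Yes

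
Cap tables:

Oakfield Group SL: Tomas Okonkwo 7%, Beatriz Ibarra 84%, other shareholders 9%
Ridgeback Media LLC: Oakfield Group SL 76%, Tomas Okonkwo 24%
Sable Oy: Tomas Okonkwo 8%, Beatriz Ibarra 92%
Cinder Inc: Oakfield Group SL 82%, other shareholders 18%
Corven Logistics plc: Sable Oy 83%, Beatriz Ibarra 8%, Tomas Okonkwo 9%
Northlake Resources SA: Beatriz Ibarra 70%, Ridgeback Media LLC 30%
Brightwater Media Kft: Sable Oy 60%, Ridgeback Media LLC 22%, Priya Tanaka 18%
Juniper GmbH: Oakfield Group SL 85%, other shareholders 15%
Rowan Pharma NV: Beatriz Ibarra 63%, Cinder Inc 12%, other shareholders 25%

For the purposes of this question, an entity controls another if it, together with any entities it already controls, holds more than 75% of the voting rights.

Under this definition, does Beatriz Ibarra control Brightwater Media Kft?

Yes

Beatriz holds 84% of Oakfield, so Beatriz controls Oakfield.
Oakfield holds 76% of Ridgeback, so Beatriz controls Ridgeback.
Beatriz holds 92% of Sable, so Beatriz controls Sable.
Sable and Ridgeback together hold 60% + 22% = 82% of Brightwater, so Beatriz controls Brightwater.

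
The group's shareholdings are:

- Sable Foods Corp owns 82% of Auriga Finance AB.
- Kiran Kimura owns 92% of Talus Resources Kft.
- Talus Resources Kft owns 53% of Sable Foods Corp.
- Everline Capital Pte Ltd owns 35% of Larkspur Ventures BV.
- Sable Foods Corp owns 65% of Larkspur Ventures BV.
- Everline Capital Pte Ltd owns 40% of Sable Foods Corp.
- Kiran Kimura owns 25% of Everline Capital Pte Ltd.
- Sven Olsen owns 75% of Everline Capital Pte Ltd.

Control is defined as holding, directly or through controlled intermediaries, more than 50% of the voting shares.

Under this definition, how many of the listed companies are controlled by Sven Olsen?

Sven holds 75% of Everline, so Sven controls Everline.
No other company's threshold is met.
Sven controls 1 company.

1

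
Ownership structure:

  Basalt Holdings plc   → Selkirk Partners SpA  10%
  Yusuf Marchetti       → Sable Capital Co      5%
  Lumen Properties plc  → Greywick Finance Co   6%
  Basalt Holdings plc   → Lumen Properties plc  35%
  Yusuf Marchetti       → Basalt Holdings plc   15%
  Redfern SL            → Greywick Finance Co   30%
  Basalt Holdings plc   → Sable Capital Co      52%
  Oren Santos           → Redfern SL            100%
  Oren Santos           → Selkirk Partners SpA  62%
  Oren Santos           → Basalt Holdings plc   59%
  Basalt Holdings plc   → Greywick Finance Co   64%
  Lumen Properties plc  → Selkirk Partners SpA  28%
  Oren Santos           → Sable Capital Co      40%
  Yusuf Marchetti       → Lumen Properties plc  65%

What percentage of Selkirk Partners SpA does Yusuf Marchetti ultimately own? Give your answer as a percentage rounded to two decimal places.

21.17%

Yusuf reaches Selkirk along 3 paths.
Via Basalt: 15% × 10% = 1.5%.
Via Basalt → Lumen: 15% × 35% × 28% = 1.47%.
Via Lumen: 65% × 28% = 18.2%.
Total: 1.5% + 1.47% + 18.2% = 21.17%.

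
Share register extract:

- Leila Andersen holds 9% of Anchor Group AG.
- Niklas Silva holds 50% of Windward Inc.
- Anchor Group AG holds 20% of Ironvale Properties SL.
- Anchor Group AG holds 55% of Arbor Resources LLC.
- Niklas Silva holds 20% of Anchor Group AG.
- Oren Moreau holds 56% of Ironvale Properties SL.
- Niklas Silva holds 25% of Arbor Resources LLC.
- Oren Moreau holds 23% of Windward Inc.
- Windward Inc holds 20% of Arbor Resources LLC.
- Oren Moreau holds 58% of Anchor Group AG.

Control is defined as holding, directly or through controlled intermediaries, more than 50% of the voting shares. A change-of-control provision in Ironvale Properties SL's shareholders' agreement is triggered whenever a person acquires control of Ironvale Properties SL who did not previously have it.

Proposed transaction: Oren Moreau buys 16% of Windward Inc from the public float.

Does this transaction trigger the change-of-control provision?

The purchase changes only Oren's holdings, so Oren is the only person who could newly come to control Ironvale.
Oren holds 58% of Anchor, so Oren controls Anchor.
Anchor and Oren together hold 20% + 56% = 76% of Ironvale, so Oren controls Ironvale.
So Oren already controls Ironvale before the transaction.
After the purchase, Oren's direct stake in Windward rises to 23% + 16% = 39%.
Oren controlled Ironvale already, so this is not a new person acquiring control; every other person's position is unchanged or reduced.
No new person acquires control, so the clause is not triggered.

No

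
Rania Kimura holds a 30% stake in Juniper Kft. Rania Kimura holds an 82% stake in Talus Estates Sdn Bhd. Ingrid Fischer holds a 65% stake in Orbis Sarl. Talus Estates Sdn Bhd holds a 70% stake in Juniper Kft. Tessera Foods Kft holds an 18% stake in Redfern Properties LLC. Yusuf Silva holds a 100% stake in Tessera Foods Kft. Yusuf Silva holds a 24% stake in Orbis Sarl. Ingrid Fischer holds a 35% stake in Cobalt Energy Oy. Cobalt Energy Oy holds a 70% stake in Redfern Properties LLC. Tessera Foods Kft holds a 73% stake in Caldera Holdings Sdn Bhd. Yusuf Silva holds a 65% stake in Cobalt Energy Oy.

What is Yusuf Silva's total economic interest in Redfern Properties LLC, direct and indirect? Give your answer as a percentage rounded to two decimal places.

Yusuf reaches Redfern along 2 paths.
Via Tessera: 100% × 18% = 18%.
Via Cobalt: 65% × 70% = 45.5%.
Total: 18% + 45.5% = 63.5%.
Rounded: 63.50%.

63.50%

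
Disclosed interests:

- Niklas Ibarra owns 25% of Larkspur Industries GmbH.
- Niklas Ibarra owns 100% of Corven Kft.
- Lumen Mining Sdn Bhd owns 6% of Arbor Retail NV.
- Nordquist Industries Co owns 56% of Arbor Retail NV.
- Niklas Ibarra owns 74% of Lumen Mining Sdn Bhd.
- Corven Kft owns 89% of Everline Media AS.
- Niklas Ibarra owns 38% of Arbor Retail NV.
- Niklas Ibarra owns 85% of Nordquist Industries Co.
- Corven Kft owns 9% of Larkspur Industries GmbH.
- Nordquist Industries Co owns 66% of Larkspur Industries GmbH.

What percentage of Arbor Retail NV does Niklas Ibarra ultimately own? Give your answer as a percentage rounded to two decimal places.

Niklas reaches Arbor along 3 paths.
Direct stake: 38% = 38%.
Via Lumen: 74% × 6% = 4.44%.
Via Nordquist: 85% × 56% = 47.6%.
Total: 38% + 4.44% + 47.6% = 90.04%.

90.04%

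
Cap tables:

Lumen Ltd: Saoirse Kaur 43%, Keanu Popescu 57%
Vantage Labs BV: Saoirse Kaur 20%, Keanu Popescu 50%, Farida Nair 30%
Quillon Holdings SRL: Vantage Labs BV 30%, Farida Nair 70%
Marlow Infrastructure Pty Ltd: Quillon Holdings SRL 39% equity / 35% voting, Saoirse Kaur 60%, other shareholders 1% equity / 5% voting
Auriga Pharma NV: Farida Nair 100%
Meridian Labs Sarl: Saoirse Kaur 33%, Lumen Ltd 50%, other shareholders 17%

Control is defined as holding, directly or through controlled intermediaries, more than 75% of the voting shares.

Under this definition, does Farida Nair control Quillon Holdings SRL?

Farida holds 100% of Auriga, so Farida controls Auriga.
In Quillon, Farida's side holds only 70%, not > 75%.
So Farida does not control Quillon.

No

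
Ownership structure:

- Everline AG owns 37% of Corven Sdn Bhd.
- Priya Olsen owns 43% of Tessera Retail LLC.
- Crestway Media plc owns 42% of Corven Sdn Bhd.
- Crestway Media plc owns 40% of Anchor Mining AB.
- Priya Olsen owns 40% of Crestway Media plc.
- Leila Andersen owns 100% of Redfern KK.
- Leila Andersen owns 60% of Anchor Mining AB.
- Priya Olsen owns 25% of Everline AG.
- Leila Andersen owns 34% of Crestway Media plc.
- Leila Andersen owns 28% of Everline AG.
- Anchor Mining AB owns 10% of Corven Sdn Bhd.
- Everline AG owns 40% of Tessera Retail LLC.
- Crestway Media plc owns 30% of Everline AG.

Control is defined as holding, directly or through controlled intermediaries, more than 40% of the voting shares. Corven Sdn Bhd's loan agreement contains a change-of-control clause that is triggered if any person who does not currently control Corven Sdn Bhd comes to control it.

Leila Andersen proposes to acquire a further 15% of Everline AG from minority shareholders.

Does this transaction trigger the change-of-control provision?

The purchase changes only Leila's holdings, so Leila is the only person who could newly come to control Corven.
Leila holds 100% of Redfern, so Leila controls Redfern.
Leila holds 60% of Anchor, so Leila controls Anchor.
In Corven, Leila's side holds only 10%, not > 40%.
So before the transaction, Leila does not control Corven.
After the purchase, Leila's direct stake in Everline rises to 28% + 15% = 43%.
Leila holds 43% of Everline, so Leila controls Everline.
Everline and Anchor together hold 37% + 10% = 47% of Corven, so Leila controls Corven.
Leila did not control Corven before and does after, so the clause is triggered.

Yes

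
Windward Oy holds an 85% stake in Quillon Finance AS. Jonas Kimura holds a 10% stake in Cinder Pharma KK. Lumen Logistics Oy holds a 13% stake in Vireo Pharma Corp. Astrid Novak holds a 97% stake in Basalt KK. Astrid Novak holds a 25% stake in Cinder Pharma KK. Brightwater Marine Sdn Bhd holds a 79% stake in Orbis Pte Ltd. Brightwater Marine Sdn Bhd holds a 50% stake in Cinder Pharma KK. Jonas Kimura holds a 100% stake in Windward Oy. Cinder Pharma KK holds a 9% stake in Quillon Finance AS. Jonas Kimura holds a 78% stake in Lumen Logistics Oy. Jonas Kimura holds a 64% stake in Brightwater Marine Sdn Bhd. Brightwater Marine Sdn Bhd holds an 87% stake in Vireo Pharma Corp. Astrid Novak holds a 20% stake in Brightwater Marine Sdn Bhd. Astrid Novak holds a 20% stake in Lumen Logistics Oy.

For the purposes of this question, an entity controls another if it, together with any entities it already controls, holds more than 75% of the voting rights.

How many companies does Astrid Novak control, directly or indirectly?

1

Astrid holds 97% of Basalt, so Astrid controls Basalt.
No other company's threshold is met.
Astrid controls 1 company.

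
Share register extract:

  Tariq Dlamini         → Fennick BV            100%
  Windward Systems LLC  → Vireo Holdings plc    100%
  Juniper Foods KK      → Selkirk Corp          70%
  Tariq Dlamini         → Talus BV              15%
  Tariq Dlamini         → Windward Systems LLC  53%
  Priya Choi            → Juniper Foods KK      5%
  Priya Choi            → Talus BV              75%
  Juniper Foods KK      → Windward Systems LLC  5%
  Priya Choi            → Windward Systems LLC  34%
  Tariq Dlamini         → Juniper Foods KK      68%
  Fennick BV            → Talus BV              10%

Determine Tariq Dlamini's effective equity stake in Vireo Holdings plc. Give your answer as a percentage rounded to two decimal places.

Tariq reaches Vireo along 2 paths.
Via Juniper → Windward: 68% × 5% × 100% = 3.4%.
Via Windward: 53% × 100% = 53%.
Total: 3.4% + 53% = 56.4%.
Rounded: 56.40%.

56.40%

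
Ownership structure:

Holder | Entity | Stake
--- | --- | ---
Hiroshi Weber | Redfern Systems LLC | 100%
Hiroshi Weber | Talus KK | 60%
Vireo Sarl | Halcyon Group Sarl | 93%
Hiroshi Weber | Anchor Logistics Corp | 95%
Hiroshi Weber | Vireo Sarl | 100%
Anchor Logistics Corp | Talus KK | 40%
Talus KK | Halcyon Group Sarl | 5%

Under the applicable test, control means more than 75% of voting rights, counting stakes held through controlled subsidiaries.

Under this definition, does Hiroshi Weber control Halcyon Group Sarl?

Hiroshi holds 100% of Vireo, so Hiroshi controls Vireo.
Hiroshi holds 95% of Anchor, so Hiroshi controls Anchor.
Anchor and Hiroshi together hold 40% + 60% = 100% of Talus, so Hiroshi controls Talus.
Vireo and Talus together hold 93% + 5% = 98% of Halcyon, so Hiroshi controls Halcyon.

Yes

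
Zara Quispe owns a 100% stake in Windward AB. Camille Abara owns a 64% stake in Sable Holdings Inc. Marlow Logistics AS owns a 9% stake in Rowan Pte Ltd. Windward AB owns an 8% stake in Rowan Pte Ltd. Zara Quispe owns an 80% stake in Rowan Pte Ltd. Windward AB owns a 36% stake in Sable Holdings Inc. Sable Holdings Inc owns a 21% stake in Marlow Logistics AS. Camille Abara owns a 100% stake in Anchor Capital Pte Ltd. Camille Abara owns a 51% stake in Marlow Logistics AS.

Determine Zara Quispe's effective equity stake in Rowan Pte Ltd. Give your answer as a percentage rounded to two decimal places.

Zara reaches Rowan along 3 paths.
Direct stake: 80% = 80%.
Via Windward: 100% × 8% = 8%.
Via Windward → Sable → Marlow: 100% × 36% × 21% × 9% = 0.6804%.
Total: 80% + 8% + 0.6804% = 88.6804%.
Rounded: 88.68%.

88.68%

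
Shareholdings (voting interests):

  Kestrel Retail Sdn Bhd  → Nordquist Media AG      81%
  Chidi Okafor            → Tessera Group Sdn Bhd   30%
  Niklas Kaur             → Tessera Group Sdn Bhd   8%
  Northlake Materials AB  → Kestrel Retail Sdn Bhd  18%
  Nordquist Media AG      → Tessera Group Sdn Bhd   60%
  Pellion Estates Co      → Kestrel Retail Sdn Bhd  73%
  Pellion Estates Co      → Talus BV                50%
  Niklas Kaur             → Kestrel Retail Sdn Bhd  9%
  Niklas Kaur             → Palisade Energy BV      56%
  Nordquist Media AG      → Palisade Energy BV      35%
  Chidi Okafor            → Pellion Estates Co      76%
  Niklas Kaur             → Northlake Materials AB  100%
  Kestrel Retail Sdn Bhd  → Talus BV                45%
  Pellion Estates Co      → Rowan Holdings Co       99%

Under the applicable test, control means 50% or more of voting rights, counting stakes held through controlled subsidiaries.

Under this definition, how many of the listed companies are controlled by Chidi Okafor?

6

Chidi holds 76% of Pellion, so Chidi controls Pellion.
Pellion holds 73% of Kestrel, so Chidi controls Kestrel.
Pellion holds 99% of Rowan, so Chidi controls Rowan.
Kestrel and Pellion together hold 45% + 50% = 95% of Talus, so Chidi controls Talus.
Kestrel holds 81% of Nordquist, so Chidi controls Nordquist.
Nordquist and Chidi together hold 60% + 30% = 90% of Tessera, so Chidi controls Tessera.
No other company's threshold is met.
Chidi controls 6 companies.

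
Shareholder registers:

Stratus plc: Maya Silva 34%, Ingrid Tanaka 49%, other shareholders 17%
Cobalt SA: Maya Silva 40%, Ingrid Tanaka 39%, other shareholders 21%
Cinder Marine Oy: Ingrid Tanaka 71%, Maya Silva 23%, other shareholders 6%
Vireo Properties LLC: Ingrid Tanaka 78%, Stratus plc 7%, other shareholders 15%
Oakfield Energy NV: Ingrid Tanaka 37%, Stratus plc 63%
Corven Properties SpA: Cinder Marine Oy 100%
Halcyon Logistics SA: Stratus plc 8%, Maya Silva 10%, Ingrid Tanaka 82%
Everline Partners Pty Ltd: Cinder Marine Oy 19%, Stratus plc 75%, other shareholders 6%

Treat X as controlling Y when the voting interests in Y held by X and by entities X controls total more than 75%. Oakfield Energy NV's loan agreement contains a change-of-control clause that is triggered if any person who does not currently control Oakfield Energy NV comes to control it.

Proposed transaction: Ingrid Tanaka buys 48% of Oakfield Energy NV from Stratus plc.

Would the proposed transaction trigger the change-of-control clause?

The purchase adds only to Ingrid's holdings (Stratus's stake shrinks), so Ingrid is the only person who could newly come to control Oakfield.
Ingrid holds 78% of Vireo, so Ingrid controls Vireo.
Ingrid holds 82% of Halcyon, so Ingrid controls Halcyon.
In Oakfield, Ingrid's side holds only 37%, not > 75%.
So before the transaction, Ingrid does not control Oakfield.
After the purchase, Ingrid's direct stake in Oakfield rises to 37% + 48% = 85%, and Stratus's stake falls to 15%.
Ingrid holds 85% of Oakfield, so Ingrid controls Oakfield.
Ingrid did not control Oakfield before and does after, so the clause is triggered.

Yes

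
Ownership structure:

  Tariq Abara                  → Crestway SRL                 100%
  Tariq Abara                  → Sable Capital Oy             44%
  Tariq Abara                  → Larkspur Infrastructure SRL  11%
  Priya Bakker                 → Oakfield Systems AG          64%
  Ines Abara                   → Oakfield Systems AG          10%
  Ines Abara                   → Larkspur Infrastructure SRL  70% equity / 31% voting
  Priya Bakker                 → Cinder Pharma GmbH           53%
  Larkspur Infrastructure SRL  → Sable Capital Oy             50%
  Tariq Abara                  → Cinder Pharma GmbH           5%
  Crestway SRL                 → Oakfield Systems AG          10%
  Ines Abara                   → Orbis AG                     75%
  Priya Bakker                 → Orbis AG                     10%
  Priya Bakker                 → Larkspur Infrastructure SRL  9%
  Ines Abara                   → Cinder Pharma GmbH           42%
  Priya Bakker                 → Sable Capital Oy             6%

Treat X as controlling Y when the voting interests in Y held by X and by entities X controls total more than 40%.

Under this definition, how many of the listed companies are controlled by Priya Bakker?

2

Priya holds 53% of Cinder, so Priya controls Cinder.
Priya holds 64% of Oakfield, so Priya controls Oakfield.
No other company's threshold is met.
Priya controls 2 companies.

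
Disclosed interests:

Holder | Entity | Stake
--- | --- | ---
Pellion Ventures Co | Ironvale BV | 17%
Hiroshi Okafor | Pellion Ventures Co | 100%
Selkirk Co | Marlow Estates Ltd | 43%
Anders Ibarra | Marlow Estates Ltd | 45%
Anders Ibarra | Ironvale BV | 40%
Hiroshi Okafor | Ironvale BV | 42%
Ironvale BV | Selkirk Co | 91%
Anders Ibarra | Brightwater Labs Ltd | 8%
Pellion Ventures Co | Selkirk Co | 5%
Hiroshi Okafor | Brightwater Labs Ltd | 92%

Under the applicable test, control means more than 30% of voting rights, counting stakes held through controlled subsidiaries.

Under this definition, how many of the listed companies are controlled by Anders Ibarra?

Anders holds 40% of Ironvale, so Anders controls Ironvale.
Ironvale holds 91% of Selkirk, so Anders controls Selkirk.
Selkirk and Anders together hold 43% + 45% = 88% of Marlow, so Anders controls Marlow.
No other company's threshold is met.
Anders controls 3 companies.

3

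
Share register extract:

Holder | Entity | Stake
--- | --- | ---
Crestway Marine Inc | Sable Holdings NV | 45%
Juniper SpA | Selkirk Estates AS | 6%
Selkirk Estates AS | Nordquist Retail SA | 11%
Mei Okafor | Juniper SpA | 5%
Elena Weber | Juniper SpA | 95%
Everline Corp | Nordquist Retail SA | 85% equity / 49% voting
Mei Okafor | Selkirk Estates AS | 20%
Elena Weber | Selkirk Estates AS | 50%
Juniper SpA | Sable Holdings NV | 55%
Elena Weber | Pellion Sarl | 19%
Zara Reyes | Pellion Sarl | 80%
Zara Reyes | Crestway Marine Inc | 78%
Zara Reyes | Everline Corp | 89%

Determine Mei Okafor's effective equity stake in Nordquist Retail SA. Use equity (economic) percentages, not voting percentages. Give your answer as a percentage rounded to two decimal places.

2.23%

Mei reaches Nordquist along 2 paths.
Via Juniper → Selkirk: 5% × 6% × 11% = 0.033%.
Via Selkirk: 20% × 11% = 2.2%.
Total: 0.033% + 2.2% = 2.233%.
Rounded: 2.23%.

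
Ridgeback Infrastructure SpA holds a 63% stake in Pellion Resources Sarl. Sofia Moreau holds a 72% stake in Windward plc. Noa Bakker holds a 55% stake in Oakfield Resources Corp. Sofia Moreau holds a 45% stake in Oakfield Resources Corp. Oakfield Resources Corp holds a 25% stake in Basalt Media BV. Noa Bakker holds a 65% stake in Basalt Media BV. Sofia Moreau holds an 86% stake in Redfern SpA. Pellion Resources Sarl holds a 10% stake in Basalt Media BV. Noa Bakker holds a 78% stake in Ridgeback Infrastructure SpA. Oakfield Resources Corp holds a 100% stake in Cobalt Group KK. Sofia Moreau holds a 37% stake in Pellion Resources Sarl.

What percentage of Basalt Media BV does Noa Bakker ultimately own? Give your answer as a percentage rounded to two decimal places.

83.66%

Noa reaches Basalt along 3 paths.
Via Oakfield: 55% × 25% = 13.75%.
Via Ridgeback → Pellion: 78% × 63% × 10% = 4.914%.
Direct stake: 65% = 65%.
Total: 13.75% + 4.914% + 65% = 83.664%.
Rounded: 83.66%.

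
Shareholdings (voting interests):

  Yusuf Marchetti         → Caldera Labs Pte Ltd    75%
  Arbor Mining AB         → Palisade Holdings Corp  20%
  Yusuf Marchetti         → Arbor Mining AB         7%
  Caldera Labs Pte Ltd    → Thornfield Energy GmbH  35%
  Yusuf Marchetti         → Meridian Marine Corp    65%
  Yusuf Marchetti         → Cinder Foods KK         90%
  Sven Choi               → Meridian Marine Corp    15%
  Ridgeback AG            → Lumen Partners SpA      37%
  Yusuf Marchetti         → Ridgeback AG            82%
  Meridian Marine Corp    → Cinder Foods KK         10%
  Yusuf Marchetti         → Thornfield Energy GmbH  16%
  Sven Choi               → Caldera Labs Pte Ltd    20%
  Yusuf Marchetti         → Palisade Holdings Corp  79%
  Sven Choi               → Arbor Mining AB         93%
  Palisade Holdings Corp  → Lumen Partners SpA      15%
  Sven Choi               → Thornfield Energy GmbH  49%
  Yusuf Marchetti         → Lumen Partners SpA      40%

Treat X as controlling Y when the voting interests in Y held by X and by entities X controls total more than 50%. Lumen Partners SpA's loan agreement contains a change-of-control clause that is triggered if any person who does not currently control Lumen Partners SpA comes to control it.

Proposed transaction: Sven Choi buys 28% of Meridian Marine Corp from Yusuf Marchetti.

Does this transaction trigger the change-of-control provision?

The purchase adds only to Sven's holdings (Yusuf's stake shrinks), so Sven is the only person who could newly come to control Lumen.
Sven holds 93% of Arbor, so Sven controls Arbor.
Neither Sven nor any entity Sven controls holds any voting interest in Lumen.
So before the transaction, Sven does not control Lumen.
After the purchase, Sven's direct stake in Meridian rises to 15% + 28% = 43%, and Yusuf's stake falls to 37%.
Sven's side now holds 43% of Meridian, not > 50%, so Sven still does not control Meridian.
After the transaction, neither Sven nor any entity Sven controls holds a voting interest in Lumen, so Sven still does not control it.
No new person acquires control, so the clause is not triggered.

No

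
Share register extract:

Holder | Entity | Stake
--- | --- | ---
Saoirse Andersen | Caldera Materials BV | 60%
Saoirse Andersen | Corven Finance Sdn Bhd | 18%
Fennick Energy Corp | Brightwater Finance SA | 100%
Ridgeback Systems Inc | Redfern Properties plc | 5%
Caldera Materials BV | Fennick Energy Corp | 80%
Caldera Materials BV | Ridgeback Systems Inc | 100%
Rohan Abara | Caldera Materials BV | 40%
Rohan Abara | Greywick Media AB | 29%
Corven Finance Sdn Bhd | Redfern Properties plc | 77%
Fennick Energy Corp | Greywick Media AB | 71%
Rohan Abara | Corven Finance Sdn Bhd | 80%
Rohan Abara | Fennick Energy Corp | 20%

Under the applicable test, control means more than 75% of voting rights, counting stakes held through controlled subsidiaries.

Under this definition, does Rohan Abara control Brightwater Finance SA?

Rohan holds 80% of Corven, so Rohan controls Corven.
Corven holds 77% of Redfern, so Rohan controls Redfern.
Neither Rohan nor any entity Rohan controls holds any voting interest in Brightwater.
So Rohan does not control Brightwater.

No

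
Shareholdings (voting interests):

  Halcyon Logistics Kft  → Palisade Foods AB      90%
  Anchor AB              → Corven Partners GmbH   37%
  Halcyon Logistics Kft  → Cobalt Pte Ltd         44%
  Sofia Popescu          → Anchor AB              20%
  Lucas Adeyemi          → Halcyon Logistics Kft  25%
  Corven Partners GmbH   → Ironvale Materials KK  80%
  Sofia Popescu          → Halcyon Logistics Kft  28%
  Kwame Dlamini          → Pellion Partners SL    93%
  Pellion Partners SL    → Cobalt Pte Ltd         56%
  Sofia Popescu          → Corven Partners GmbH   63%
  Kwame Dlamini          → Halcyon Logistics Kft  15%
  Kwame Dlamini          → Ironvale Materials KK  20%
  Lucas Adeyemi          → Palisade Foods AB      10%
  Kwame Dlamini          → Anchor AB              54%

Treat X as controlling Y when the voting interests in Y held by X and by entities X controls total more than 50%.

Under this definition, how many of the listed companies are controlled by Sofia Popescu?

2

Sofia holds 63% of Corven, so Sofia controls Corven.
Corven holds 80% of Ironvale, so Sofia controls Ironvale.
No other company's threshold is met.
Sofia controls 2 companies.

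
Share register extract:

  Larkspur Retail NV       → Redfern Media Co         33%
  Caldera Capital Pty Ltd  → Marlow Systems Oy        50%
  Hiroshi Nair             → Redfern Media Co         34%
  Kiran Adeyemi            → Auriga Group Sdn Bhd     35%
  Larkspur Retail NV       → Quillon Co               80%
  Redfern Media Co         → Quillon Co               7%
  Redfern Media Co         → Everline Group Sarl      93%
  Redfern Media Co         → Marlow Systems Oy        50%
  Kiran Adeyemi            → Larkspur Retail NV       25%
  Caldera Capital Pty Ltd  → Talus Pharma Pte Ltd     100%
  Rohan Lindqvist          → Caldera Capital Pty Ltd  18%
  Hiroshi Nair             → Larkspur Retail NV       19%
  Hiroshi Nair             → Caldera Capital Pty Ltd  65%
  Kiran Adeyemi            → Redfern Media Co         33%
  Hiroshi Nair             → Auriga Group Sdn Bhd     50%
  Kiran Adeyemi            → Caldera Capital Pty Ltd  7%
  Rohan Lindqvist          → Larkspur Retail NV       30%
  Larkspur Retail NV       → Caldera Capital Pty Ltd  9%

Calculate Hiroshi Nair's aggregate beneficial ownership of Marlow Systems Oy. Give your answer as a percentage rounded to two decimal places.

Hiroshi reaches Marlow along 4 paths.
Via Redfern: 34% × 50% = 17%.
Via Larkspur → Redfern: 19% × 33% × 50% = 3.135%.
Via Caldera: 65% × 50% = 32.5%.
Via Larkspur → Caldera: 19% × 9% × 50% = 0.855%.
Total: 17% + 3.135% + 32.5% + 0.855% = 53.49%.

53.49%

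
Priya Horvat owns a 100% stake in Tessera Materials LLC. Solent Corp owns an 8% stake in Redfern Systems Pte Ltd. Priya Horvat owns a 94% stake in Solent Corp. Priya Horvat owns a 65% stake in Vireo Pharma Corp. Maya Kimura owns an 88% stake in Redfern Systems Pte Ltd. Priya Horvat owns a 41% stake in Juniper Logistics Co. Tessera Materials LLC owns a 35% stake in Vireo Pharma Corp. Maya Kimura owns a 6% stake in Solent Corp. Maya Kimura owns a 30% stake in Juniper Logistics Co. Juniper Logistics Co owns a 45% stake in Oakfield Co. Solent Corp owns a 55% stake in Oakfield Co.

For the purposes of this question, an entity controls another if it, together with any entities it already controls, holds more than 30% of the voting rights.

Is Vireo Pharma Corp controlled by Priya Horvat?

Priya holds 100% of Tessera, so Priya controls Tessera.
Tessera and Priya together hold 35% + 65% = 100% of Vireo, so Priya controls Vireo.

Yes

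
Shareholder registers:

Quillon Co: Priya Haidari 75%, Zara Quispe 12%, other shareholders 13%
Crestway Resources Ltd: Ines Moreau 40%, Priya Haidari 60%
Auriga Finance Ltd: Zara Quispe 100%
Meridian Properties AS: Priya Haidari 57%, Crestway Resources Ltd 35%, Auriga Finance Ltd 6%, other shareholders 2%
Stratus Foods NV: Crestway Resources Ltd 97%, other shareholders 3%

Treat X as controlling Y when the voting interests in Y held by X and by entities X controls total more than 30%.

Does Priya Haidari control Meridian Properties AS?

Yes

Priya holds 60% of Crestway, so Priya controls Crestway.
Priya and Crestway together hold 57% + 35% = 92% of Meridian, so Priya controls Meridian.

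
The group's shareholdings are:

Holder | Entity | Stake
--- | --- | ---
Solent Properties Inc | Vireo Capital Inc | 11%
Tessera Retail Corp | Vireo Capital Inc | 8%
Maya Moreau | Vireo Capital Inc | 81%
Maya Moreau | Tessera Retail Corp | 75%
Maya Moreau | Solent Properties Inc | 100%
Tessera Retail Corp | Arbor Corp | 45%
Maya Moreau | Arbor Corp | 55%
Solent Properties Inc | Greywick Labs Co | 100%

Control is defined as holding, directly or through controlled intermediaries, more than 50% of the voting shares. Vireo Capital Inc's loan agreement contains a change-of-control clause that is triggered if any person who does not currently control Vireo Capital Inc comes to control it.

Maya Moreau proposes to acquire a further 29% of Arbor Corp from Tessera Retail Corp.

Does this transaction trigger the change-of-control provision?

The purchase adds only to Maya's holdings (Tessera's stake shrinks), so Maya is the only person who could newly come to control Vireo.
Maya holds 100% of Solent, so Maya controls Solent.
Maya holds 75% of Tessera, so Maya controls Tessera.
Tessera and Maya and Solent together hold 8% + 81% + 11% = 100% of Vireo, so Maya controls Vireo.
So Maya already controls Vireo before the transaction.
After the purchase, Maya's direct stake in Arbor rises to 55% + 29% = 84%, and Tessera's stake falls to 16%.
Maya controlled Vireo already, so this is not a new person acquiring control; every other person's position is unchanged or reduced.
No new person acquires control, so the clause is not triggered.

No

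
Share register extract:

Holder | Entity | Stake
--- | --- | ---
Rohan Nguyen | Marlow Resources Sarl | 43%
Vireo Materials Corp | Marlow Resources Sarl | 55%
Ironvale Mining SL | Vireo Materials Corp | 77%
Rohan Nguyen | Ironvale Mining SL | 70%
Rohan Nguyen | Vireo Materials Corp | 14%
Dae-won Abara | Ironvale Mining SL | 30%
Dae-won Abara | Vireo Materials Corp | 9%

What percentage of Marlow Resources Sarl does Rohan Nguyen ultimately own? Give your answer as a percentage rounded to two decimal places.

Rohan reaches Marlow along 3 paths.
Direct stake: 43% = 43%.
Via Vireo: 14% × 55% = 7.7%.
Via Ironvale → Vireo: 70% × 77% × 55% = 29.645%.
Total: 43% + 7.7% + 29.645% = 80.345%.
Rounded: 80.35%.

80.35%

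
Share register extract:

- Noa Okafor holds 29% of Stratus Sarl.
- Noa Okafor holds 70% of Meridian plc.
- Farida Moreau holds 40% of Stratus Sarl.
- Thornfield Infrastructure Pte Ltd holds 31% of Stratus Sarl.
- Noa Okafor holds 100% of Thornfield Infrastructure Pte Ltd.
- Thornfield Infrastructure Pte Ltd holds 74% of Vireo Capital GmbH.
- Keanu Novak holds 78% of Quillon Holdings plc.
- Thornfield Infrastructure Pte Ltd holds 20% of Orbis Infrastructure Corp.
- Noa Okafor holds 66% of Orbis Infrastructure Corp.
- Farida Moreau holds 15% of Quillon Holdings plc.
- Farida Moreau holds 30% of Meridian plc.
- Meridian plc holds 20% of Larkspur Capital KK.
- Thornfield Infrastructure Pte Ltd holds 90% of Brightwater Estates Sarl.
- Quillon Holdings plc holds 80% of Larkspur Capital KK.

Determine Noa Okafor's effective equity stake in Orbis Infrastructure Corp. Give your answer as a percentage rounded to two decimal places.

Noa reaches Orbis along 2 paths.
Via Thornfield: 100% × 20% = 20%.
Direct stake: 66% = 66%.
Total: 20% + 66% = 86%.
Rounded: 86.00%.

86.00%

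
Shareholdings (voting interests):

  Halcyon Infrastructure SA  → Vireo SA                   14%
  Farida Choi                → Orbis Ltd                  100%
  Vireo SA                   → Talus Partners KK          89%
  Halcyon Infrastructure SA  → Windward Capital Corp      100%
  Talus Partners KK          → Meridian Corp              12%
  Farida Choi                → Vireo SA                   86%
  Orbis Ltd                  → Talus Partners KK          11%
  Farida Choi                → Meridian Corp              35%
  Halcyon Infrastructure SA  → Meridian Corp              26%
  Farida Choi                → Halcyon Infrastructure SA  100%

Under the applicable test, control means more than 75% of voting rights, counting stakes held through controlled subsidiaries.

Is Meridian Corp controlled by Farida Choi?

No

Farida holds 100% of Orbis, so Farida controls Orbis.
Farida holds 100% of Halcyon, so Farida controls Halcyon.
Farida and Halcyon together hold 86% + 14% = 100% of Vireo, so Farida controls Vireo.
Halcyon holds 100% of Windward, so Farida controls Windward.
Orbis and Vireo together hold 11% + 89% = 100% of Talus, so Farida controls Talus.
In Meridian, Farida's side holds only 12% + 35% + 26% = 73%, not > 75%.
So Farida does not control Meridian.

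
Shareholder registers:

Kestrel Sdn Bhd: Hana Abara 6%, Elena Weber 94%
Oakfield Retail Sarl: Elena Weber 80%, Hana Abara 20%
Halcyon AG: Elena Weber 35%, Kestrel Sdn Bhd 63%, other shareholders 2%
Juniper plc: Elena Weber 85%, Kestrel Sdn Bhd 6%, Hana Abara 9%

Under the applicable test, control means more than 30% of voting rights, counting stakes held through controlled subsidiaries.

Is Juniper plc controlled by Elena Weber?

Yes

Elena holds 94% of Kestrel, so Elena controls Kestrel.
Elena and Kestrel together hold 85% + 6% = 91% of Juniper, so Elena controls Juniper.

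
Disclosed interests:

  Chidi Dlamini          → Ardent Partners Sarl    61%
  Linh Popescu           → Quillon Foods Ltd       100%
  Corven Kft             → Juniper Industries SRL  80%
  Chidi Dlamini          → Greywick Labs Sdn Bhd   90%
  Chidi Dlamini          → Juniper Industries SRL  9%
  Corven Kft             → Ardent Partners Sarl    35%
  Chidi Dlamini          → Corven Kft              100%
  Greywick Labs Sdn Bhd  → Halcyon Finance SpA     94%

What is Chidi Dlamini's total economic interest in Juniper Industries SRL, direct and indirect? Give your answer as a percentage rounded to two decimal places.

Chidi reaches Juniper along 2 paths.
Via Corven: 100% × 80% = 80%.
Direct stake: 9% = 9%.
Total: 80% + 9% = 89%.
Rounded: 89.00%.

89.00%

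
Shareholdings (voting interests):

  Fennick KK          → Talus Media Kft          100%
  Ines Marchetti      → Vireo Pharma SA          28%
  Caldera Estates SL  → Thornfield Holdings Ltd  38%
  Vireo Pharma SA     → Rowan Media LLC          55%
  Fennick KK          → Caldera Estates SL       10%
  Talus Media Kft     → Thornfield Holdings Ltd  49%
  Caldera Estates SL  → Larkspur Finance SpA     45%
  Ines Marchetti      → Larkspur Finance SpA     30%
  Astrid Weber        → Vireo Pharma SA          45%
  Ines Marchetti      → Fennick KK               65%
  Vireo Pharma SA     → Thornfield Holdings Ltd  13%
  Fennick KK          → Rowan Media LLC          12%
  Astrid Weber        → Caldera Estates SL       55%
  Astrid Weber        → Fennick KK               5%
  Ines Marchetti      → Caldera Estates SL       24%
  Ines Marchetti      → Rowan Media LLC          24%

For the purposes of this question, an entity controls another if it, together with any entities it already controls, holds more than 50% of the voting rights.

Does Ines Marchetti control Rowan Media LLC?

No

Ines holds 65% of Fennick, so Ines controls Fennick.
Fennick holds 100% of Talus, so Ines controls Talus.
In Rowan, Ines's side holds only 12% + 24% = 36%, not > 50%.
So Ines does not control Rowan.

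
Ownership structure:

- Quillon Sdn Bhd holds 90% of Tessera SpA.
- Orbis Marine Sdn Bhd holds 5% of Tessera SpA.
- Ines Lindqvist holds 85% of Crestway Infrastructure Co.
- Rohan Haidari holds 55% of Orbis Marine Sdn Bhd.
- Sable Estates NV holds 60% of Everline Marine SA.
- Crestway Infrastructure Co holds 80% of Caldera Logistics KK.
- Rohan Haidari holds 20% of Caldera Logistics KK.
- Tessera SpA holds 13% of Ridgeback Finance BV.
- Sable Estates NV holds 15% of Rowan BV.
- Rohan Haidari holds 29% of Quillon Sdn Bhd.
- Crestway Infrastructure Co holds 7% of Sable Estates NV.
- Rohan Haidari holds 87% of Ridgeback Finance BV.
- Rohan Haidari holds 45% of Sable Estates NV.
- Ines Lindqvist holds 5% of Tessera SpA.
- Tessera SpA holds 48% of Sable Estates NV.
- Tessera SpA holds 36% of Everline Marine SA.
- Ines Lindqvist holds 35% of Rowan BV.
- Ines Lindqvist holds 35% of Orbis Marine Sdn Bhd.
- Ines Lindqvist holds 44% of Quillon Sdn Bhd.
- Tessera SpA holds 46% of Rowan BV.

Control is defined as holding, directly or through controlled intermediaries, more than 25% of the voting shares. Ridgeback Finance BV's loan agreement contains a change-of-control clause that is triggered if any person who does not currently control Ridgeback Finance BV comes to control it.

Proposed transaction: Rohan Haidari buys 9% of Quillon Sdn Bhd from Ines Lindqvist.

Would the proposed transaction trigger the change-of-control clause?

The purchase adds only to Rohan's holdings (Ines's stake shrinks), so Rohan is the only person who could newly come to control Ridgeback.
Rohan holds 55% of Orbis, so Rohan controls Orbis.
Rohan holds 29% of Quillon, so Rohan controls Quillon.
Orbis and Quillon together hold 5% + 90% = 95% of Tessera, so Rohan controls Tessera.
Tessera and Rohan together hold 13% + 87% = 100% of Ridgeback, so Rohan controls Ridgeback.
So Rohan already controls Ridgeback before the transaction.
After the purchase, Rohan's direct stake in Quillon rises to 29% + 9% = 38%, and Ines's stake falls to 35%.
Rohan controlled Ridgeback already, so this is not a new person acquiring control; every other person's position is unchanged or reduced.
No new person acquires control, so the clause is not triggered.

No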